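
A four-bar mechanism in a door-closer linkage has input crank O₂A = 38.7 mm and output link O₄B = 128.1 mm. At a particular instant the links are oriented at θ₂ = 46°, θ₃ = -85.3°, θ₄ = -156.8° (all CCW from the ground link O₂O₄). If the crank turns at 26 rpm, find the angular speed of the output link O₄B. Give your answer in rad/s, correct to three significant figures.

ω₂ = 2.723 rad/s (from 26 rpm).
Differentiating the loop-closure r₂e^{iθ₂}+r₃e^{iθ₃}=r₁+r₄e^{iθ₄} gives r₂ω₂e^{iθ₂}+r₃ω₃e^{iθ₃}=r₄ω₄e^{iθ₄}.
Eliminating the other unknown: ω₄ = r₂ω₂ sin(θ₂−θ₃) / [r₄ sin(θ₄−θ₃)].
Numerator sine = +0.75126; denominator sine = -0.94832.
Result = 0.0387·2.723·(+0.75126) / (0.1281·(-0.94832)) = -0.65163 rad/s; magnitude 0.65163 rad/s.

0.652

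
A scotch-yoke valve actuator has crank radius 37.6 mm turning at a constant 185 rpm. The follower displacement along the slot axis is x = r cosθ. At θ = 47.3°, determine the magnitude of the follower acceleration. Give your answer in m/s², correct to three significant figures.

ω = 19.37 rad/s (from 185 rpm).
x = r cosθ ⇒ ẍ = −rω² cosθ (ω constant).
|a| = rω²|cosθ| = 0.0376·(19.37)²·|cos 47.3°| = 9.5702 m/s².

9.57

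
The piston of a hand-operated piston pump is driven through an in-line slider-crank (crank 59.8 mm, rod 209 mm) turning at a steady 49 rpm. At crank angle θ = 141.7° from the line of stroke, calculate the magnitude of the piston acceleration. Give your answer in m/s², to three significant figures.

ω = 2π·49/60 = 5.131 rad/s
x(θ) = r cosθ + √(L² − r² sin²θ); with ω constant, a = ω²·d²x/dθ².
d²x/dθ² = −r cosθ − r²(cos2θ)/√u − r⁴ sin²2θ/(4u^{3/2}),  u = L² − r² sin²θ = 0.0423073 m².
Substituting r = 0.0598 m, L = 0.209 m, θ = 141.7°: d²x/dθ² = +0.042553 m.
a = ω²·d²x/dθ² = (5.131)²·(+0.042553) = +1.1204 m/s²;  |a| = 1.1204 m/s².

1.12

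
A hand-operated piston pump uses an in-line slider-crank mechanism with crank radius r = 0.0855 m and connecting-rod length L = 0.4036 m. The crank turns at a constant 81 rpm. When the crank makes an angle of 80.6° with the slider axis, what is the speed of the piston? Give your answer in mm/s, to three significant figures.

ω = 2π·81/60 = 8.482 rad/s
For an in-line slider-crank, x = r cosθ + √(L² − r² sin²θ), so v = −rω sinθ·[1 + r cosθ/√(L² − r² sin²θ)].
With r = 0.0855 m, L = 0.4036 m, θ = 80.6°: √(L² − r² sin²θ) = 0.39469 m.
v = −0.0855·8.482·0.98657·[1 + 0.0855·0.16333/0.39469] = -0.74081 m/s.
|v| = 0.74081 m/s = 740.81 mm/s.

741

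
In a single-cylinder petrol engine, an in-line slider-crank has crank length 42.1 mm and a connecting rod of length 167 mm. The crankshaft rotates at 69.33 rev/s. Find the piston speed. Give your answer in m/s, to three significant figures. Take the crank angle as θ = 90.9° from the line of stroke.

18.3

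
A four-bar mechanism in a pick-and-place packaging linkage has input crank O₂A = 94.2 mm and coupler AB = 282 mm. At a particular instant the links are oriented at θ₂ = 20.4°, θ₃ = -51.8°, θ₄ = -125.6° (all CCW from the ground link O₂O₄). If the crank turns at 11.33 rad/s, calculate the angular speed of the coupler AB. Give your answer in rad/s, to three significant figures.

2.20

ω₂ = 11.33 rad/s
Differentiating the loop-closure r₂e^{iθ₂}+r₃e^{iθ₃}=r₁+r₄e^{iθ₄} gives r₂ω₂e^{iθ₂}+r₃ω₃e^{iθ₃}=r₄ω₄e^{iθ₄}.
Eliminating the other unknown: ω₃ = r₂ω₂ sin(θ₄−θ₂) / [r₃ sin(θ₃−θ₄)].
Numerator sine = -0.55919; denominator sine = +0.96029.
Result = 0.0942·11.33·(-0.55919) / (0.282·(+0.96029)) = -2.2039 rad/s; magnitude 2.2039 rad/s.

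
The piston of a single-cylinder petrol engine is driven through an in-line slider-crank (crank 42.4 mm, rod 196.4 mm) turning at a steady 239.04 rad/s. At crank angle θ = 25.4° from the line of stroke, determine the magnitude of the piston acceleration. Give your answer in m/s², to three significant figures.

2520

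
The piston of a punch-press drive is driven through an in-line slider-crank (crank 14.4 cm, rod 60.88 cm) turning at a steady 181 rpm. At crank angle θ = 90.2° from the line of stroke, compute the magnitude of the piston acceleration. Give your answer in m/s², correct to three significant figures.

ω = 2π·181/60 = 18.95 rad/s
x(θ) = r cosθ + √(L² − r² sin²θ); with ω constant, a = ω²·d²x/dθ².
d²x/dθ² = −r cosθ − r²(cos2θ)/√u − r⁴ sin²2θ/(4u^{3/2}),  u = L² − r² sin²θ = 0.349902 m².
Substituting r = 0.144 m, L = 0.6088 m, θ = 90.2°: d²x/dθ² = +0.035557 m.
a = ω²·d²x/dθ² = (18.95)²·(+0.035557) = +12.774 m/s²;  |a| = 12.774 m/s².

12.8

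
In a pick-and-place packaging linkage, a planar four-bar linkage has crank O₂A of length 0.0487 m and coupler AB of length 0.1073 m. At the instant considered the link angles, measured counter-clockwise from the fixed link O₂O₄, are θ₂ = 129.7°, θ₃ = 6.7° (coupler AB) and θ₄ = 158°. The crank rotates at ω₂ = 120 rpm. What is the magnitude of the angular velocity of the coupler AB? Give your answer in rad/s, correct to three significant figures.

5.63

ω₂ = 12.57 rad/s (from 120 rpm).
Differentiating the loop-closure r₂e^{iθ₂}+r₃e^{iθ₃}=r₁+r₄e^{iθ₄} gives r₂ω₂e^{iθ₂}+r₃ω₃e^{iθ₃}=r₄ω₄e^{iθ₄}.
Eliminating the other unknown: ω₃ = r₂ω₂ sin(θ₄−θ₂) / [r₃ sin(θ₃−θ₄)].
Numerator sine = +0.47409; denominator sine = -0.48022.
Result = 0.0487·12.57·(+0.47409) / (0.1073·(-0.48022)) = -5.6306 rad/s; magnitude 5.6306 rad/s.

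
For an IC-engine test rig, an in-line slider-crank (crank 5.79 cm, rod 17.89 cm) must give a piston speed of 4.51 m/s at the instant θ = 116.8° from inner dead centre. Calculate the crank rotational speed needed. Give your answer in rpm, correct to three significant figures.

For an in-line slider-crank, |v_piston| = rω|sinθ|·[1 + r cosθ/√(L² − r² sin²θ)].
With r = 0.0579 m, L = 0.1789 m, θ = 116.8°: the bracketed kinematic factor |dx/dθ| = 0.043803 m.
ω = v/|dx/dθ| = 4.51/0.043803 = 102.96 rad/s.
N = 60ω/(2π) = 983.2 rpm.

983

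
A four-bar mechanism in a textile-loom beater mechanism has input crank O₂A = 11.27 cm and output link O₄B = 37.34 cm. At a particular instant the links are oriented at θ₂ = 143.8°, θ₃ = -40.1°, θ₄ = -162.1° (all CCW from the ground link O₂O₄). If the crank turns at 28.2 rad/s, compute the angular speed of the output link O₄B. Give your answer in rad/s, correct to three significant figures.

ω₂ = 28.2 rad/s
Differentiating the loop-closure r₂e^{iθ₂}+r₃e^{iθ₃}=r₁+r₄e^{iθ₄} gives r₂ω₂e^{iθ₂}+r₃ω₃e^{iθ₃}=r₄ω₄e^{iθ₄}.
Eliminating the other unknown: ω₄ = r₂ω₂ sin(θ₂−θ₃) / [r₄ sin(θ₄−θ₃)].
Numerator sine = -0.06802; denominator sine = -0.84805.
Result = 0.1127·28.2·(-0.06802) / (0.3734·(-0.84805)) = +0.68263 rad/s; magnitude 0.68263 rad/s.

0.683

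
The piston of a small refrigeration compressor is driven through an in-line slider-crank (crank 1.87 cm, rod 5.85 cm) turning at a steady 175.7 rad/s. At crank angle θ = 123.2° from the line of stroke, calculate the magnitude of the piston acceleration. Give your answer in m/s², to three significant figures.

ω = 175.7 rad/s
x(θ) = r cosθ + √(L² − r² sin²θ); with ω constant, a = ω²·d²x/dθ².
d²x/dθ² = −r cosθ − r²(cos2θ)/√u − r⁴ sin²2θ/(4u^{3/2}),  u = L² − r² sin²θ = 0.00317741 m².
Substituting r = 0.0187 m, L = 0.0585 m, θ = 123.2°: d²x/dθ² = +0.01258 m.
a = ω²·d²x/dθ² = (175.7)²·(+0.01258) = +388.34 m/s²;  |a| = 388.34 m/s².

388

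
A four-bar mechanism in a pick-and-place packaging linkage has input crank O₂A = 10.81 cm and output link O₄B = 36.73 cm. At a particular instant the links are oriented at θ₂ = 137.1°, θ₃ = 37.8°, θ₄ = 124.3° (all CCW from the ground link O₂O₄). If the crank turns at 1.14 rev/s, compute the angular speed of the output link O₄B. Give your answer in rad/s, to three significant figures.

ω₂ = 7.163 rad/s (from 1.14 rev/s).
Differentiating the loop-closure r₂e^{iθ₂}+r₃e^{iθ₃}=r₁+r₄e^{iθ₄} gives r₂ω₂e^{iθ₂}+r₃ω₃e^{iθ₃}=r₄ω₄e^{iθ₄}.
Eliminating the other unknown: ω₄ = r₂ω₂ sin(θ₂−θ₃) / [r₄ sin(θ₄−θ₃)].
Numerator sine = +0.98686; denominator sine = +0.99813.
Result = 0.1081·7.163·(+0.98686) / (0.3673·(+0.99813)) = +2.0843 rad/s; magnitude 2.0843 rad/s.

2.08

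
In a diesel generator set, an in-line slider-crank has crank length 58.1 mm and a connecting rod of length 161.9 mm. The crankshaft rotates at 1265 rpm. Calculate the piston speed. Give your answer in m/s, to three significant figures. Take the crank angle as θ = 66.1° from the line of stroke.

8.12

ω = 2π·1265/60 = 132.5 rad/s
For an in-line slider-crank, x = r cosθ + √(L² − r² sin²θ), so v = −rω sinθ·[1 + r cosθ/√(L² − r² sin²θ)].
With r = 0.0581 m, L = 0.1619 m, θ = 66.1°: √(L² − r² sin²θ) = 0.15294 m.
v = −0.0581·132.5·0.91425·[1 + 0.0581·0.40514/0.15294] = -8.1196 m/s.
|v| = 8.1196 m/s.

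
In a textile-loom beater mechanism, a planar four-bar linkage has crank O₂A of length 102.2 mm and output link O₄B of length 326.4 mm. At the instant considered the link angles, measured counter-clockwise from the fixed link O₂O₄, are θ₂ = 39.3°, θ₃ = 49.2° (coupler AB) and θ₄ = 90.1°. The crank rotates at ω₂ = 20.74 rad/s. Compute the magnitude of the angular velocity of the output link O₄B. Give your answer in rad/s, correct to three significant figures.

ω₂ = 20.74 rad/s
Differentiating the loop-closure r₂e^{iθ₂}+r₃e^{iθ₃}=r₁+r₄e^{iθ₄} gives r₂ω₂e^{iθ₂}+r₃ω₃e^{iθ₃}=r₄ω₄e^{iθ₄}.
Eliminating the other unknown: ω₄ = r₂ω₂ sin(θ₂−θ₃) / [r₄ sin(θ₄−θ₃)].
Numerator sine = -0.17193; denominator sine = +0.65474.
Result = 0.1022·20.74·(-0.17193) / (0.3264·(+0.65474)) = -1.7053 rad/s; magnitude 1.7053 rad/s.

1.71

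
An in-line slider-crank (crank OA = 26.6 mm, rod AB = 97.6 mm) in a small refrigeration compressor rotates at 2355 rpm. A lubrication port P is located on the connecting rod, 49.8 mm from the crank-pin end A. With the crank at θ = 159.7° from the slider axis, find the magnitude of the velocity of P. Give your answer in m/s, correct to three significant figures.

ω = 246.6 rad/s.  Crank-pin speed |V_A| = rω = 6.56 m/s, perpendicular to OA.
Rod angle: sinφ = −(r/L) sinθ ⇒ φ = -5.426°; ω_rod = −rω cosθ/√(L²−r²sin²θ) = +63.322 rad/s.
V_P = V_A + ω_rod × AP, with AP = 0.0498 m along the rod.
Components: V_Px = −rω sinθ − a·ω_rod·sinφ = -1.9777 m/s;  V_Py = rω cosθ + a·ω_rod·cosφ = -3.0132 m/s.
|V_P| = √(V_Px² + V_Py²) = 3.6043 m/s.

3.60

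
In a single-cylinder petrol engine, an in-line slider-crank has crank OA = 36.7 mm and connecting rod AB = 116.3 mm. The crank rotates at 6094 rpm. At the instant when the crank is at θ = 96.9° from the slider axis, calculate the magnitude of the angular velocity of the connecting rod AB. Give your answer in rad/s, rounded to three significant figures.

25.5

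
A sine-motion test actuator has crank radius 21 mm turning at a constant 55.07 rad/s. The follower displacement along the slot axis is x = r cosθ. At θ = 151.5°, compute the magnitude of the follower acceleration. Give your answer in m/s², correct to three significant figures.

56.0

ω = 55.07 rad/s
x = r cosθ ⇒ ẍ = −rω² cosθ (ω constant).
|a| = rω²|cosθ| = 0.021·(55.07)²·|cos 151.5°| = 55.969 m/s².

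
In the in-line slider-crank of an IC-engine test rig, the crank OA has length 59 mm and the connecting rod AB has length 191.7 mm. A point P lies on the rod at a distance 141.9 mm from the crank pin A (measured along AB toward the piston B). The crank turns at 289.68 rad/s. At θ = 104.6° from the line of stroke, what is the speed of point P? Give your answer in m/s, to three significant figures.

15.6

ω = 289.7 rad/s.  Crank-pin speed |V_A| = rω = 17.091 m/s, perpendicular to OA.
Rod angle: sinφ = −(r/L) sinθ ⇒ φ = -17.328°; ω_rod = −rω cosθ/√(L²−r²sin²θ) = +23.542 rad/s.
V_P = V_A + ω_rod × AP, with AP = 0.1419 m along the rod.
Components: V_Px = −rω sinθ − a·ω_rod·sinφ = -15.544 m/s;  V_Py = rω cosθ + a·ω_rod·cosφ = -1.1192 m/s.
|V_P| = √(V_Px² + V_Py²) = 15.585 m/s.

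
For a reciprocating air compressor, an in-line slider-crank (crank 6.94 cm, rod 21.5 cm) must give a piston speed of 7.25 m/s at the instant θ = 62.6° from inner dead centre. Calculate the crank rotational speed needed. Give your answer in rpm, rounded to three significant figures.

973

For an in-line slider-crank, |v_piston| = rω|sinθ|·[1 + r cosθ/√(L² − r² sin²θ)].
With r = 0.0694 m, L = 0.215 m, θ = 62.6°: the bracketed kinematic factor |dx/dθ| = 0.071168 m.
ω = v/|dx/dθ| = 7.25/0.071168 = 101.87 rad/s.
N = 60ω/(2π) = 972.81 rpm.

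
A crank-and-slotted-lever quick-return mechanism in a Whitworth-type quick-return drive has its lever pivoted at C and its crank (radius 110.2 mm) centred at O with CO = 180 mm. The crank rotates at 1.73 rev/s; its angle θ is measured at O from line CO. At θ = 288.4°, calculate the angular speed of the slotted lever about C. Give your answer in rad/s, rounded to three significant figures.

3.51

ω = 10.87 rad/s (from 1.73 rev/s).
Crank pin A relative to C: A = (d + r cosθ, r sinθ); lever angle φ = atan2(r sinθ, d + r cosθ).
Differentiating tanφ: φ̇ = rω(d cosθ + r)/(d² + r² + 2dr cosθ).
d² + r² + 2dr cosθ = |CA|² = 0.0570665 m²;  d cosθ + r = +0.16702 m.
|ω_lever| = |0.1102·10.87·+0.16702| / 0.0570665 = 3.5058 rad/s.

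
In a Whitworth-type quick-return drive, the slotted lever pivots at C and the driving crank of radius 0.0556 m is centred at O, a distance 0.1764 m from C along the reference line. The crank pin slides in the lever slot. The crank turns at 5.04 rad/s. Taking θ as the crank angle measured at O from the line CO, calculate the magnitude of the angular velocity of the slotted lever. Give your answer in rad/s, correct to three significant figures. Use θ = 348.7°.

1.20

ω = 5.04 rad/s
Crank pin A relative to C: A = (d + r cosθ, r sinθ); lever angle φ = atan2(r sinθ, d + r cosθ).
Differentiating tanφ: φ̇ = rω(d cosθ + r)/(d² + r² + 2dr cosθ).
d² + r² + 2dr cosθ = |CA|² = 0.0534437 m²;  d cosθ + r = +0.22858 m.
|ω_lever| = |0.0556·5.04·+0.22858| / 0.0534437 = 1.1985 rad/s.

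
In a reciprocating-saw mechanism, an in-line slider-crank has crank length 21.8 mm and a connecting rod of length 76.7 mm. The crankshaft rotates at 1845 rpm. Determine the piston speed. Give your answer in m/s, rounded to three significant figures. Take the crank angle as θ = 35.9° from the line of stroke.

3.05

ω = 2π·1845/60 = 193.2 rad/s
For an in-line slider-crank, x = r cosθ + √(L² − r² sin²θ), so v = −rω sinθ·[1 + r cosθ/√(L² − r² sin²θ)].
With r = 0.0218 m, L = 0.0767 m, θ = 35.9°: √(L² − r² sin²θ) = 0.075627 m.
v = −0.0218·193.2·0.58637·[1 + 0.0218·0.81004/0.075627] = -3.0464 m/s.
|v| = 3.0464 m/s.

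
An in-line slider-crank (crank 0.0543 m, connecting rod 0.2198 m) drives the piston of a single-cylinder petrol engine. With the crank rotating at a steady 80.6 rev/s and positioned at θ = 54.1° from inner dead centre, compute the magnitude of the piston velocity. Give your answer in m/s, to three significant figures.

25.6

ω = 2π·80.6 = 506.4 rad/s
For an in-line slider-crank, x = r cosθ + √(L² − r² sin²θ), so v = −rω sinθ·[1 + r cosθ/√(L² − r² sin²θ)].
With r = 0.0543 m, L = 0.2198 m, θ = 54.1°: √(L² − r² sin²θ) = 0.21535 m.
v = −0.0543·506.4·0.81004·[1 + 0.0543·0.58637/0.21535] = -25.569 m/s.
|v| = 25.569 m/s.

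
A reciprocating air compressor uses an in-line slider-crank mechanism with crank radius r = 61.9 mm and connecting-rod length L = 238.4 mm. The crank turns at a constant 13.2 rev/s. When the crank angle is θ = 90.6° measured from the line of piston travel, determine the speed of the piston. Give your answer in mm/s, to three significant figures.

5120

ω = 2π·13.2 = 82.94 rad/s
For an in-line slider-crank, x = r cosθ + √(L² − r² sin²θ), so v = −rω sinθ·[1 + r cosθ/√(L² − r² sin²θ)].
With r = 0.0619 m, L = 0.2384 m, θ = 90.6°: √(L² − r² sin²θ) = 0.23022 m.
v = −0.0619·82.94·0.99995·[1 + 0.0619·-0.01047/0.23022] = -5.1191 m/s.
|v| = 5.1191 m/s = 5119.1 mm/s.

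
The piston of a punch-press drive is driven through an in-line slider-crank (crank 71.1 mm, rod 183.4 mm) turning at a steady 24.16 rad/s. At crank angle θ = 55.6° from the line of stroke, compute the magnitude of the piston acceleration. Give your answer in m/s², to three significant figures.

17.9

ω = 24.16 rad/s
x(θ) = r cosθ + √(L² − r² sin²θ); with ω constant, a = ω²·d²x/dθ².
d²x/dθ² = −r cosθ − r²(cos2θ)/√u − r⁴ sin²2θ/(4u^{3/2}),  u = L² − r² sin²θ = 0.0301939 m².
Substituting r = 0.0711 m, L = 0.1834 m, θ = 55.6°: d²x/dθ² = -0.030707 m.
a = ω²·d²x/dθ² = (24.16)²·(-0.030707) = -17.924 m/s²;  |a| = 17.924 m/s².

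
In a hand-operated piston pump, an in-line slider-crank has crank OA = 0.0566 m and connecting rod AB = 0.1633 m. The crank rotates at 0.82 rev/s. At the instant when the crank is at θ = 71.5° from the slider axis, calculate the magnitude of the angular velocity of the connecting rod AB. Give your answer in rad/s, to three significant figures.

0.600

ω = 5.152 rad/s (converted from 0.82 rev/s).
The rod makes angle φ with the slider axis where L sinφ = r sinθ; differentiating, L cosφ·φ̇ = r ω cosθ.
L cosφ = √(L² − r² sin²θ) = 0.15423 m.
|ω_rod| = r ω |cosθ| / √(L² − r² sin²θ) = 0.0566·5.152·0.31730/0.15423 = 0.59997 rad/s.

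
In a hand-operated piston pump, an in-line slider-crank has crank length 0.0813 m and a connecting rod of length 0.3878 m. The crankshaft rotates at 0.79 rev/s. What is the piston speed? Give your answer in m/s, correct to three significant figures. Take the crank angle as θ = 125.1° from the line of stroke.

0.290

ω = 2π·0.79 = 4.964 rad/s
For an in-line slider-crank, x = r cosθ + √(L² − r² sin²θ), so v = −rω sinθ·[1 + r cosθ/√(L² − r² sin²θ)].
With r = 0.0813 m, L = 0.3878 m, θ = 125.1°: √(L² − r² sin²θ) = 0.38205 m.
v = −0.0813·4.964·0.81815·[1 + 0.0813·-0.57501/0.38205] = -0.28977 m/s.
|v| = 0.28977 m/s.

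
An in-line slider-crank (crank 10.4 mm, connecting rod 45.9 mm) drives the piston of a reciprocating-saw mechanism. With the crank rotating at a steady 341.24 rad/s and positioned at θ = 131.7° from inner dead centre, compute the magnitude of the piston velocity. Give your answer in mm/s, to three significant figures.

2240

ω = 341.2 rad/s
For an in-line slider-crank, x = r cosθ + √(L² − r² sin²θ), so v = −rω sinθ·[1 + r cosθ/√(L² − r² sin²θ)].
With r = 0.0104 m, L = 0.0459 m, θ = 131.7°: √(L² − r² sin²θ) = 0.045238 m.
v = −0.0104·341.2·0.74664·[1 + 0.0104·-0.66523/0.045238] = -2.2445 m/s.
|v| = 2.2445 m/s = 2244.5 mm/s.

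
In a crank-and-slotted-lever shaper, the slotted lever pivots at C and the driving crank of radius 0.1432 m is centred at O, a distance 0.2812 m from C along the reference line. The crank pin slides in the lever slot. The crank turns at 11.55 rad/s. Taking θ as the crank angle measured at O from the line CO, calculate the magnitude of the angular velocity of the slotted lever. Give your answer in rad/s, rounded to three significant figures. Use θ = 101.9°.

1.70

ω = 11.55 rad/s
Crank pin A relative to C: A = (d + r cosθ, r sinθ); lever angle φ = atan2(r sinθ, d + r cosθ).
Differentiating tanφ: φ̇ = rω(d cosθ + r)/(d² + r² + 2dr cosθ).
d² + r² + 2dr cosθ = |CA|² = 0.0829729 m²;  d cosθ + r = +0.085215 m.
|ω_lever| = |0.1432·11.55·+0.085215| / 0.0829729 = 1.6987 rad/s.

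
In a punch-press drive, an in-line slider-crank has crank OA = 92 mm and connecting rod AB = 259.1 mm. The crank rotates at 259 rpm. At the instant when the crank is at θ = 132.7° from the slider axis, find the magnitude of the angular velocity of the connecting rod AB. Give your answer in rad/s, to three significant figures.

6.77

ω = 27.12 rad/s (converted from 259 rpm).
The rod makes angle φ with the slider axis where L sinφ = r sinθ; differentiating, L cosφ·φ̇ = r ω cosθ.
L cosφ = √(L² − r² sin²θ) = 0.25012 m.
|ω_rod| = r ω |cosθ| / √(L² − r² sin²θ) = 0.092·27.12·0.67816/0.25012 = 6.7654 rad/s.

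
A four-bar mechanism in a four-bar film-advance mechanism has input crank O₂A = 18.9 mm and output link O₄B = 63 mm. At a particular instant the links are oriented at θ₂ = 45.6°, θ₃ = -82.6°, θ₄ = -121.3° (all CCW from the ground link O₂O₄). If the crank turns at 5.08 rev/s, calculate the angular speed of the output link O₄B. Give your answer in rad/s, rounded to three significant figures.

12.0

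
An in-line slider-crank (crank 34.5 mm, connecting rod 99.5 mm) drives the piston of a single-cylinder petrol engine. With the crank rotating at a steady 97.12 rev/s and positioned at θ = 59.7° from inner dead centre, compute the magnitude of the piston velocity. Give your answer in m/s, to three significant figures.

ω = 2π·97.1 = 610.2 rad/s
For an in-line slider-crank, x = r cosθ + √(L² − r² sin²θ), so v = −rω sinθ·[1 + r cosθ/√(L² − r² sin²θ)].
With r = 0.0345 m, L = 0.0995 m, θ = 59.7°: √(L² − r² sin²θ) = 0.094937 m.
v = −0.0345·610.2·0.86340·[1 + 0.0345·0.50453/0.094937] = -21.509 m/s.
|v| = 21.509 m/s.

21.5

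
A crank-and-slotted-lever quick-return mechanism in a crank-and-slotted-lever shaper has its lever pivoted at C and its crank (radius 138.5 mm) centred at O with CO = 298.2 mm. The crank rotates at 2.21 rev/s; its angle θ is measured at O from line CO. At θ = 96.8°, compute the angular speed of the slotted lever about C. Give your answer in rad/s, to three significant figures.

ω = 13.89 rad/s (from 2.21 rev/s).
Crank pin A relative to C: A = (d + r cosθ, r sinθ); lever angle φ = atan2(r sinθ, d + r cosθ).
Differentiating tanφ: φ̇ = rω(d cosθ + r)/(d² + r² + 2dr cosθ).
d² + r² + 2dr cosθ = |CA|² = 0.0983252 m²;  d cosθ + r = +0.10319 m.
|ω_lever| = |0.1385·13.89·+0.10319| / 0.0983252 = 2.0184 rad/s.

2.02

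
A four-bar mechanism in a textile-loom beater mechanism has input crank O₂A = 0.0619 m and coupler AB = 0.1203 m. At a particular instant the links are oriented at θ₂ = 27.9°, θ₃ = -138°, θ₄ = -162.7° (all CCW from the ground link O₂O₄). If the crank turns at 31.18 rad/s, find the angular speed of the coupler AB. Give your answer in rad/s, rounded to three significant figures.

ω₂ = 31.18 rad/s
Differentiating the loop-closure r₂e^{iθ₂}+r₃e^{iθ₃}=r₁+r₄e^{iθ₄} gives r₂ω₂e^{iθ₂}+r₃ω₃e^{iθ₃}=r₄ω₄e^{iθ₄}.
Eliminating the other unknown: ω₃ = r₂ω₂ sin(θ₄−θ₂) / [r₃ sin(θ₃−θ₄)].
Numerator sine = +0.18395; denominator sine = +0.41787.
Result = 0.0619·31.18·(+0.18395) / (0.1203·(+0.41787)) = +7.0626 rad/s; magnitude 7.0626 rad/s.

7.06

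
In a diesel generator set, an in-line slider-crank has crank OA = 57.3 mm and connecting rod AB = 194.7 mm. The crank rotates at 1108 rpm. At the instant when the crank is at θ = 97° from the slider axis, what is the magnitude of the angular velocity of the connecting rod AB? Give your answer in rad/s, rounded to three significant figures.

4.35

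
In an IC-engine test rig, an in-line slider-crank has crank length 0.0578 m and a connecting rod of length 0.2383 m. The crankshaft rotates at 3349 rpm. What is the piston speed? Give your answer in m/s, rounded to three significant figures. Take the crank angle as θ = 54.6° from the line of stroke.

18.9

ω = 2π·3349/60 = 350.7 rad/s
For an in-line slider-crank, x = r cosθ + √(L² − r² sin²θ), so v = −rω sinθ·[1 + r cosθ/√(L² − r² sin²θ)].
With r = 0.0578 m, L = 0.2383 m, θ = 54.6°: √(L² − r² sin²θ) = 0.2336 m.
v = −0.0578·350.7·0.81513·[1 + 0.0578·0.57928/0.2336] = -18.892 m/s.
|v| = 18.892 m/s.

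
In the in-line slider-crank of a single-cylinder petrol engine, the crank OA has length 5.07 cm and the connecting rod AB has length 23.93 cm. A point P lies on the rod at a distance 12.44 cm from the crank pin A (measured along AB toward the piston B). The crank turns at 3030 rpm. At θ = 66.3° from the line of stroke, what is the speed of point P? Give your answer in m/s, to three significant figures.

15.7

ω = 317.3 rad/s.  Crank-pin speed |V_A| = rω = 16.087 m/s, perpendicular to OA.
Rod angle: sinφ = −(r/L) sinθ ⇒ φ = -11.186°; ω_rod = −rω cosθ/√(L²−r²sin²θ) = -27.545 rad/s.
V_P = V_A + ω_rod × AP, with AP = 0.1244 m along the rod.
Components: V_Px = −rω sinθ − a·ω_rod·sinφ = -15.395 m/s;  V_Py = rω cosθ + a·ω_rod·cosφ = +3.1047 m/s.
|V_P| = √(V_Px² + V_Py²) = 15.705 m/s.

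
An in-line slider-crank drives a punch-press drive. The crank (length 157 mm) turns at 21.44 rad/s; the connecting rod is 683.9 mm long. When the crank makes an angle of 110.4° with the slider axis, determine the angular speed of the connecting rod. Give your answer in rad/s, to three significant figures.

ω = 21.44 rad/s
The rod makes angle φ with the slider axis where L sinφ = r sinθ; differentiating, L cosφ·φ̇ = r ω cosθ.
L cosφ = √(L² − r² sin²θ) = 0.66788 m.
|ω_rod| = r ω |cosθ| / √(L² − r² sin²θ) = 0.157·21.44·0.34857/0.66788 = 1.7568 rad/s.

1.76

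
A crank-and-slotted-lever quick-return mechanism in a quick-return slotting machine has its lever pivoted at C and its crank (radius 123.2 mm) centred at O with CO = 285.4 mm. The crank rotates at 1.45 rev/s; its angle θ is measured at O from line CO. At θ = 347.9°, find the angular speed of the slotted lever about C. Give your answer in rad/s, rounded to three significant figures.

2.73

ω = 9.111 rad/s (from 1.45 rev/s).
Crank pin A relative to C: A = (d + r cosθ, r sinθ); lever angle φ = atan2(r sinθ, d + r cosθ).
Differentiating tanφ: φ̇ = rω(d cosθ + r)/(d² + r² + 2dr cosθ).
d² + r² + 2dr cosθ = |CA|² = 0.165392 m²;  d cosθ + r = +0.40226 m.
|ω_lever| = |0.1232·9.111·+0.40226| / 0.165392 = 2.7299 rad/s.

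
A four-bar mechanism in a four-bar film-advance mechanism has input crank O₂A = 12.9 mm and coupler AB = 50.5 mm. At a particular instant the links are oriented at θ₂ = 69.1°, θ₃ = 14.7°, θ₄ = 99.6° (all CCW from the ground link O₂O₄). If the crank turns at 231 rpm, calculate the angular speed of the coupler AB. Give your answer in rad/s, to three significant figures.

ω₂ = 24.19 rad/s (from 231 rpm).
Differentiating the loop-closure r₂e^{iθ₂}+r₃e^{iθ₃}=r₁+r₄e^{iθ₄} gives r₂ω₂e^{iθ₂}+r₃ω₃e^{iθ₃}=r₄ω₄e^{iθ₄}.
Eliminating the other unknown: ω₃ = r₂ω₂ sin(θ₄−θ₂) / [r₃ sin(θ₃−θ₄)].
Numerator sine = +0.50754; denominator sine = -0.99604.
Result = 0.0129·24.19·(+0.50754) / (0.0505·(-0.99604)) = -3.1487 rad/s; magnitude 3.1487 rad/s.

3.15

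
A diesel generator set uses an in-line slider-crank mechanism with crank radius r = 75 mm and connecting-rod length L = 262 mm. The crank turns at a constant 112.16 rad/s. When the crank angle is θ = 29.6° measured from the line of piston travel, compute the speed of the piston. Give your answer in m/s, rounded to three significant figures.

5.20

ω = 112.2 rad/s
For an in-line slider-crank, x = r cosθ + √(L² − r² sin²θ), so v = −rω sinθ·[1 + r cosθ/√(L² − r² sin²θ)].
With r = 0.075 m, L = 0.262 m, θ = 29.6°: √(L² − r² sin²θ) = 0.25937 m.
v = −0.075·112.2·0.49394·[1 + 0.075·0.86949/0.25937] = -5.1997 m/s.
|v| = 5.1997 m/s.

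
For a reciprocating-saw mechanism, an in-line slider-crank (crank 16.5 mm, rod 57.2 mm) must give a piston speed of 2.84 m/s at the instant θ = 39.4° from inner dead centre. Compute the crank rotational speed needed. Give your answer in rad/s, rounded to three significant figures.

221

For an in-line slider-crank, |v_piston| = rω|sinθ|·[1 + r cosθ/√(L² − r² sin²θ)].
With r = 0.0165 m, L = 0.0572 m, θ = 39.4°: the bracketed kinematic factor |dx/dθ| = 0.012848 m.
ω = v/|dx/dθ| = 2.84/0.012848 = 221.05 rad/s.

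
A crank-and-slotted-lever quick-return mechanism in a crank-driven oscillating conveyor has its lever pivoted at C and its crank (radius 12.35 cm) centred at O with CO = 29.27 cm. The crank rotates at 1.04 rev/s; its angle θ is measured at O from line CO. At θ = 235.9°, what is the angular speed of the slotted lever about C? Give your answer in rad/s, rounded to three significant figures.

0.543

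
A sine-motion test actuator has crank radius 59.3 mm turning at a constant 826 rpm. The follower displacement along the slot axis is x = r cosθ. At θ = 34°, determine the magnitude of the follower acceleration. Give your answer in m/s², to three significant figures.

ω = 86.5 rad/s (from 826 rpm).
x = r cosθ ⇒ ẍ = −rω² cosθ (ω constant).
|a| = rω²|cosθ| = 0.0593·(86.5)²·|cos 34°| = 367.83 m/s².

368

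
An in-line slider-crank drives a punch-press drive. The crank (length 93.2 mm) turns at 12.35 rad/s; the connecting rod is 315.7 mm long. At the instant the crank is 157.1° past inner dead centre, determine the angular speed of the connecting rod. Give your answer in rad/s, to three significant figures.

3.38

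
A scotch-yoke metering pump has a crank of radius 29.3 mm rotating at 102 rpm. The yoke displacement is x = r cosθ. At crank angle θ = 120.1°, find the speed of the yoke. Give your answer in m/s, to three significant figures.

ω = 10.68 rad/s (from 102 rpm).
x = r cosθ ⇒ ẋ = −rω sinθ.
|v| = rω|sinθ| = 0.0293·10.68·|sin 120.1°| = 0.27076 m/s.

0.271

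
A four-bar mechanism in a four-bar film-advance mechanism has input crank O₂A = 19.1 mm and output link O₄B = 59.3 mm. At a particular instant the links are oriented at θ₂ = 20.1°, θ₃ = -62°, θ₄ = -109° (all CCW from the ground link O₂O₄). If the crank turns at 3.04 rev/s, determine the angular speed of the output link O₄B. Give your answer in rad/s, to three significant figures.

8.33

ω₂ = 19.1 rad/s (from 3.04 rev/s).
Differentiating the loop-closure r₂e^{iθ₂}+r₃e^{iθ₃}=r₁+r₄e^{iθ₄} gives r₂ω₂e^{iθ₂}+r₃ω₃e^{iθ₃}=r₄ω₄e^{iθ₄}.
Eliminating the other unknown: ω₄ = r₂ω₂ sin(θ₂−θ₃) / [r₄ sin(θ₄−θ₃)].
Numerator sine = +0.99051; denominator sine = -0.73135.
Result = 0.0191·19.1·(+0.99051) / (0.0593·(-0.73135)) = -8.3323 rad/s; magnitude 8.3323 rad/s.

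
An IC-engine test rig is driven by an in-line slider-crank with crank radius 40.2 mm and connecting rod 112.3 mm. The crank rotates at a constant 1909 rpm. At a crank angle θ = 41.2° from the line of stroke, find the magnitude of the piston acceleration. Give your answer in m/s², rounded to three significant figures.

ω = 2π·1909/60 = 199.9 rad/s
x(θ) = r cosθ + √(L² − r² sin²θ); with ω constant, a = ω²·d²x/dθ².
d²x/dθ² = −r cosθ − r²(cos2θ)/√u − r⁴ sin²2θ/(4u^{3/2}),  u = L² − r² sin²θ = 0.0119101 m².
Substituting r = 0.0402 m, L = 0.1123 m, θ = 41.2°: d²x/dθ² = -0.032699 m.
a = ω²·d²x/dθ² = (199.9)²·(-0.032699) = -1306.8 m/s²;  |a| = 1306.8 m/s².

1310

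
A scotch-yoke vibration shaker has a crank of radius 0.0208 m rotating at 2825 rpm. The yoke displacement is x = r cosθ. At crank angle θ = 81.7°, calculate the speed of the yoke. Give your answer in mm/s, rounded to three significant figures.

6090

ω = 295.8 rad/s (from 2825 rpm).
x = r cosθ ⇒ ẋ = −rω sinθ.
|v| = rω|sinθ| = 0.0208·295.8·|sin 81.7°| = 6.0889 m/s = 6088.9 mm/s.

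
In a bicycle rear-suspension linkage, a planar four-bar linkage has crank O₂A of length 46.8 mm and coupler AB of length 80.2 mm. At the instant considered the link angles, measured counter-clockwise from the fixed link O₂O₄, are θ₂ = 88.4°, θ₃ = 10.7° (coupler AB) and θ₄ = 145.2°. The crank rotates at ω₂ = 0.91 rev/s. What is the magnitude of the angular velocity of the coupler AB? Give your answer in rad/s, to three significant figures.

3.91

ω₂ = 5.718 rad/s (from 0.91 rev/s).
Differentiating the loop-closure r₂e^{iθ₂}+r₃e^{iθ₃}=r₁+r₄e^{iθ₄} gives r₂ω₂e^{iθ₂}+r₃ω₃e^{iθ₃}=r₄ω₄e^{iθ₄}.
Eliminating the other unknown: ω₃ = r₂ω₂ sin(θ₄−θ₂) / [r₃ sin(θ₃−θ₄)].
Numerator sine = +0.83676; denominator sine = -0.71325.
Result = 0.0468·5.718·(+0.83676) / (0.0802·(-0.71325)) = -3.9143 rad/s; magnitude 3.9143 rad/s.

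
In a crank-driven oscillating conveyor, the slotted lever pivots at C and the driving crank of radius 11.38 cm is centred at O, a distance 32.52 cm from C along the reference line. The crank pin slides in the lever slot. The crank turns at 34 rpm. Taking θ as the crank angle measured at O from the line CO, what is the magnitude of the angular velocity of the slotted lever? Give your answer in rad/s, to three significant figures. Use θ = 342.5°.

0.907

ω = 3.56 rad/s (from 34 rpm).
Crank pin A relative to C: A = (d + r cosθ, r sinθ); lever angle φ = atan2(r sinθ, d + r cosθ).
Differentiating tanφ: φ̇ = rω(d cosθ + r)/(d² + r² + 2dr cosθ).
d² + r² + 2dr cosθ = |CA|² = 0.189295 m²;  d cosθ + r = +0.42395 m.
|ω_lever| = |0.1138·3.56·+0.42395| / 0.189295 = 0.90745 rad/s.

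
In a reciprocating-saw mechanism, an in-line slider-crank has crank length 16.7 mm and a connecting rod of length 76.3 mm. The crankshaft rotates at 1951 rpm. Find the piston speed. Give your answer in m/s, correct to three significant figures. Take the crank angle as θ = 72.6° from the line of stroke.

ω = 2π·1951/60 = 204.3 rad/s
For an in-line slider-crank, x = r cosθ + √(L² − r² sin²θ), so v = −rω sinθ·[1 + r cosθ/√(L² − r² sin²θ)].
With r = 0.0167 m, L = 0.0763 m, θ = 72.6°: √(L² − r² sin²θ) = 0.074617 m.
v = −0.0167·204.3·0.95424·[1 + 0.0167·0.29904/0.074617] = -3.4737 m/s.
|v| = 3.4737 m/s.

3.47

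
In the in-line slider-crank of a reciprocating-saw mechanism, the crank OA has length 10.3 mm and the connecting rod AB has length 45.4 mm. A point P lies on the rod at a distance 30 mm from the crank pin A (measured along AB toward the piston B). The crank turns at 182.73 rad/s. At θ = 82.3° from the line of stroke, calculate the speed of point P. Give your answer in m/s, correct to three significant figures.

1.91

ω = 182.7 rad/s.  Crank-pin speed |V_A| = rω = 1.8821 m/s, perpendicular to OA.
Rod angle: sinφ = −(r/L) sinθ ⇒ φ = -12.993°; ω_rod = −rω cosθ/√(L²−r²sin²θ) = -5.7005 rad/s.
V_P = V_A + ω_rod × AP, with AP = 0.03 m along the rod.
Components: V_Px = −rω sinθ − a·ω_rod·sinφ = -1.9036 m/s;  V_Py = rω cosθ + a·ω_rod·cosφ = +0.085541 m/s.
|V_P| = √(V_Px² + V_Py²) = 1.9055 m/s.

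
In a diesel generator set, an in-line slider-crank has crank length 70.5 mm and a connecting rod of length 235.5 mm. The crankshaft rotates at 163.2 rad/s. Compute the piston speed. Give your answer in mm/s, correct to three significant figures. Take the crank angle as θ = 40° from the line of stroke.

9120

ω = 163.2 rad/s
For an in-line slider-crank, x = r cosθ + √(L² − r² sin²θ), so v = −rω sinθ·[1 + r cosθ/√(L² − r² sin²θ)].
With r = 0.0705 m, L = 0.2355 m, θ = 40°: √(L² − r² sin²θ) = 0.2311 m.
v = −0.0705·163.2·0.64279·[1 + 0.0705·0.76604/0.2311] = -9.124 m/s.
|v| = 9.124 m/s = 9124 mm/s.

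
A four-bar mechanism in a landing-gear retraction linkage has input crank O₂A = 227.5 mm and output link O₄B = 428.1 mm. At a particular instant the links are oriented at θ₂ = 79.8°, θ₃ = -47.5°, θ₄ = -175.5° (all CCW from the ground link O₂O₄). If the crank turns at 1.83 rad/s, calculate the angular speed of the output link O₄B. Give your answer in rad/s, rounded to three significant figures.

ω₂ = 1.83 rad/s
Differentiating the loop-closure r₂e^{iθ₂}+r₃e^{iθ₃}=r₁+r₄e^{iθ₄} gives r₂ω₂e^{iθ₂}+r₃ω₃e^{iθ₃}=r₄ω₄e^{iθ₄}.
Eliminating the other unknown: ω₄ = r₂ω₂ sin(θ₂−θ₃) / [r₄ sin(θ₄−θ₃)].
Numerator sine = +0.79547; denominator sine = -0.78801.
Result = 0.2275·1.83·(+0.79547) / (0.4281·(-0.78801)) = -0.9817 rad/s; magnitude 0.9817 rad/s.

0.982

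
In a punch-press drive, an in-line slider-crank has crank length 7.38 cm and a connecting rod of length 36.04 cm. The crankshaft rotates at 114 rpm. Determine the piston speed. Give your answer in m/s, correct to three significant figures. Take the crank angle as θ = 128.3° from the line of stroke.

ω = 2π·114/60 = 11.94 rad/s
For an in-line slider-crank, x = r cosθ + √(L² − r² sin²θ), so v = −rω sinθ·[1 + r cosθ/√(L² − r² sin²θ)].
With r = 0.0738 m, L = 0.3604 m, θ = 128.3°: √(L² − r² sin²θ) = 0.35572 m.
v = −0.0738·11.94·0.78478·[1 + 0.0738·-0.61978/0.35572] = -0.60251 m/s.
|v| = 0.60251 m/s.

0.603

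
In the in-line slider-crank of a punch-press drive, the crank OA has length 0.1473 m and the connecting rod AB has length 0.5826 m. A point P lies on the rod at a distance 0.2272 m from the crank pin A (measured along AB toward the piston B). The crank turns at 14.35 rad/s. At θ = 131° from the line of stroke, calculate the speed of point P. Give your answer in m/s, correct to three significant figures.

1.71

ω = 14.35 rad/s.  Crank-pin speed |V_A| = rω = 2.1138 m/s, perpendicular to OA.
Rod angle: sinφ = −(r/L) sinθ ⇒ φ = -11.000°; ω_rod = −rω cosθ/√(L²−r²sin²θ) = +2.4248 rad/s.
V_P = V_A + ω_rod × AP, with AP = 0.2272 m along the rod.
Components: V_Px = −rω sinθ − a·ω_rod·sinφ = -1.4901 m/s;  V_Py = rω cosθ + a·ω_rod·cosφ = -0.84595 m/s.
|V_P| = √(V_Px² + V_Py²) = 1.7135 m/s.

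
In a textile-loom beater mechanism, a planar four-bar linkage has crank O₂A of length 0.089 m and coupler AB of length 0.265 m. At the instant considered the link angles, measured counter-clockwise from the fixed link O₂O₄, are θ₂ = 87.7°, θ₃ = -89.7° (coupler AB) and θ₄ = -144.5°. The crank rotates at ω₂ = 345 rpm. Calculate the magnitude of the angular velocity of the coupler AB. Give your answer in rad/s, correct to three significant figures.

11.7

ω₂ = 36.13 rad/s (from 345 rpm).
Differentiating the loop-closure r₂e^{iθ₂}+r₃e^{iθ₃}=r₁+r₄e^{iθ₄} gives r₂ω₂e^{iθ₂}+r₃ω₃e^{iθ₃}=r₄ω₄e^{iθ₄}.
Eliminating the other unknown: ω₃ = r₂ω₂ sin(θ₄−θ₂) / [r₃ sin(θ₃−θ₄)].
Numerator sine = +0.79016; denominator sine = +0.81714.
Result = 0.089·36.13·(+0.79016) / (0.265·(+0.81714)) = +11.733 rad/s; magnitude 11.733 rad/s.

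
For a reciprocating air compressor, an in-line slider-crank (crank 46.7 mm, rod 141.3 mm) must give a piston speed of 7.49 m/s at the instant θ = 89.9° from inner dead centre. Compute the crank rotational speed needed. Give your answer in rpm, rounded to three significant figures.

1530

For an in-line slider-crank, |v_piston| = rω|sinθ|·[1 + r cosθ/√(L² − r² sin²θ)].
With r = 0.0467 m, L = 0.1413 m, θ = 89.9°: the bracketed kinematic factor |dx/dθ| = 0.046728 m.
ω = v/|dx/dθ| = 7.49/0.046728 = 160.29 rad/s.
N = 60ω/(2π) = 1530.6 rpm.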